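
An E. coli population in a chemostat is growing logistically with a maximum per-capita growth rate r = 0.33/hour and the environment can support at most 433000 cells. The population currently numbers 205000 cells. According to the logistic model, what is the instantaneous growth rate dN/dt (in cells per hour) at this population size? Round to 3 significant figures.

dN/dt = rN(1 − N/K) = 0.33 × 205000 × (1 − 205000/433000).
1 − 205000/433000 = 0.52656; dN/dt = 0.33 × 205000 × 0.52656 = 35622.

35600 cells per hour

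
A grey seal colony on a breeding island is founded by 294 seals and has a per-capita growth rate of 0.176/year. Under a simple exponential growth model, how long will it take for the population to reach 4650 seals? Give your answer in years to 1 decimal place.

Set N₀·e^(rt) = 4650: e^(0.176·t) = 4650/294 = 15.816.
0.176·t = ln(15.816) = 2.761, so t = 2.761/0.176 = 15.688.

15.7 years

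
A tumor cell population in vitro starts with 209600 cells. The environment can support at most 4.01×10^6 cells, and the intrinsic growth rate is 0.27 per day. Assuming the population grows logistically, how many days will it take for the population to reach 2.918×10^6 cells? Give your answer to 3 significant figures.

A = (K − N₀)/N₀ = (4.01×10^6 − 209600)/209600 = 18.132.
Solve 4.01×10^6/(1 + 18.132·e^(−0.27t)) = 2.918×10^6: 1 + 18.132·e^(−0.27t) = 1.3742, so e^(−0.27t) = 0.0206395.
−0.27·t = ln(0.0206395) = -3.8805, so t = 3.8805/0.27 = 14.372.

14.4 days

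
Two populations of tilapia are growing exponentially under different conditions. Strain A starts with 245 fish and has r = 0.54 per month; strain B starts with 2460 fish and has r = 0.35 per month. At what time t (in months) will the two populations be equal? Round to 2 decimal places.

Set 245·e^(0.54t) = 2460·e^(0.35t).
e^((0.54 − 0.35)t) = 2460/245 → e^(0.19·t) = 10.041.
0.19·t = ln(10.041) = 2.3067, so t = 2.3067/0.19 = 12.14.

12.14 months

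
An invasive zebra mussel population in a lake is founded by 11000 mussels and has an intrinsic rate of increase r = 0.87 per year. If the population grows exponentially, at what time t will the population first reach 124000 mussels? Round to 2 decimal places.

Set N₀·e^(rt) = 124000: e^(0.87·t) = 124000/11000 = 11.273.
0.87·t = ln(11.273) = 2.4224, so t = 2.4224/0.87 = 2.7844.

2.78 years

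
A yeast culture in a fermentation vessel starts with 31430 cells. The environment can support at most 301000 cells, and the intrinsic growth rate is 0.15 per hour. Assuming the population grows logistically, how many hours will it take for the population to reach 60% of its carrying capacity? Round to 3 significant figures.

17.0 hours

A = (K − N₀)/N₀ = (301000 − 31430)/31430 = 8.5768.
Solve 301000/(1 + 8.5768·e^(−0.15t)) = 180600: 1 + 8.5768·e^(−0.15t) = 1.6667, so e^(−0.15t) = 0.0777287.
−0.15·t = ln(0.0777287) = -2.5545, so t = 2.5545/0.15 = 17.03.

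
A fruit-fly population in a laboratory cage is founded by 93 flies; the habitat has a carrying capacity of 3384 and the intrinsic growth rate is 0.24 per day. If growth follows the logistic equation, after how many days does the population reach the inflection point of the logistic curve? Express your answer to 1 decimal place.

14.9 days

Logistic growth is fastest at N = K/2 = 1692.
A = (K − N₀)/N₀ = 35.387. Set K/(1 + A·e^(−rt)) = K/2 → A·e^(−rt) = 1.
e^(−0.24t) = 1/35.387 = 0.0282589, so t = ln(35.387)/0.24 = 3.5663/0.24 = 14.86.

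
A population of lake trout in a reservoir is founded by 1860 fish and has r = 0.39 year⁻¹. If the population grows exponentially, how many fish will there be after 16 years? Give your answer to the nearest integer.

N(t) = N₀·e^(rt) = 1860 × e^(0.39×16) = 1860 × e^6.24.
e^6.24 ≈ 512.86, so N ≈ 1860 × 512.86 = 953917.

953917 fish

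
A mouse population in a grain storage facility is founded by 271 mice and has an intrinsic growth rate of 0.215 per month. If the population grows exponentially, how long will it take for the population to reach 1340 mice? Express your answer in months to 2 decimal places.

7.43 months

Set N₀·e^(rt) = 1340: e^(0.215·t) = 1340/271 = 4.9446.
0.215·t = ln(4.9446) = 1.5983, so t = 1.5983/0.215 = 7.434.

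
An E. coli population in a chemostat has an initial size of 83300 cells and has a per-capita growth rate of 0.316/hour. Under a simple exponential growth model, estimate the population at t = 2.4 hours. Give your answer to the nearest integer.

N(t) = N₀·e^(rt) = 83300 × e^(0.316×2.4) = 83300 × e^0.7584.
e^0.7584 ≈ 2.1349, so N ≈ 83300 × 2.1349 = 177834.

177834 cells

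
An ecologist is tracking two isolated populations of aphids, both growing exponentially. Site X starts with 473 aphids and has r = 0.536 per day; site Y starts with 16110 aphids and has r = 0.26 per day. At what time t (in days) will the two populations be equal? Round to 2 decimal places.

12.78 days

Set 473·e^(0.536t) = 16110·e^(0.26t).
e^((0.536 − 0.26)t) = 16110/473 → e^(0.276·t) = 34.059.
0.276·t = ln(34.059) = 3.5281, so t = 3.5281/0.276 = 12.783.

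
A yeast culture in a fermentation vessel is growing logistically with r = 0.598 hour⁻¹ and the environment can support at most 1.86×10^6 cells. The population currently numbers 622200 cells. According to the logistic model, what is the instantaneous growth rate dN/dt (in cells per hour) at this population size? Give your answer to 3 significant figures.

dN/dt = rN(1 − N/K) = 0.598 × 622200 × (1 − 622200/1.86×10^6).
1 − 622200/1.86×10^6 = 0.66548; dN/dt = 0.598 × 622200 × 0.66548 = 2.4761×10^5.

248000 cells per hour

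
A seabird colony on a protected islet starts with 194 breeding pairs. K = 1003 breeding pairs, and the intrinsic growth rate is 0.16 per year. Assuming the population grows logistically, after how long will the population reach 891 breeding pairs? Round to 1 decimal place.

A = (K − N₀)/N₀ = (1003 − 194)/194 = 4.1701.
Solve 1003/(1 + 4.1701·e^(−0.16t)) = 891: 1 + 4.1701·e^(−0.16t) = 1.1257, so e^(−0.16t) = 0.0301435.
−0.16·t = ln(0.0301435) = -3.5018, so t = 3.5018/0.16 = 21.886.

21.9 years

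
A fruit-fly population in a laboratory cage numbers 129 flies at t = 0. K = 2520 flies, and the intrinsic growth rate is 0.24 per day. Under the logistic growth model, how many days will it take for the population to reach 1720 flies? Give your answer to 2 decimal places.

A = (K − N₀)/N₀ = (2520 − 129)/129 = 18.535.
Solve 2520/(1 + 18.535·e^(−0.24t)) = 1720: 1 + 18.535·e^(−0.24t) = 1.4651, so e^(−0.24t) = 0.0250941.
−0.24·t = ln(0.0250941) = -3.6851, so t = 3.6851/0.24 = 15.355.

15.35 days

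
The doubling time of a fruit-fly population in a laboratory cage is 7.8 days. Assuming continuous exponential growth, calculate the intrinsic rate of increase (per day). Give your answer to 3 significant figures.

r = ln(2)/t_d = 0.6931/7.8 = 0.088865.

0.0889 per day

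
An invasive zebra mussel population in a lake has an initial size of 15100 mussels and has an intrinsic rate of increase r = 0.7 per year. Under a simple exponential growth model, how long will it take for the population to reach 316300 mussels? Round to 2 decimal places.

4.35 years

Set N₀·e^(rt) = 316300: e^(0.7·t) = 316300/15100 = 20.947.
0.7·t = ln(20.947) = 3.042, so t = 3.042/0.7 = 4.3457.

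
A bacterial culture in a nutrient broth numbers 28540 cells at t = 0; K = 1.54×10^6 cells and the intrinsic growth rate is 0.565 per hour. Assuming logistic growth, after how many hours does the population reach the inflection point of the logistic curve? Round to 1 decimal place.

Logistic growth is fastest at N = K/2 = 770000.
A = (K − N₀)/N₀ = 52.959. Set K/(1 + A·e^(−rt)) = K/2 → A·e^(−rt) = 1.
e^(−0.565t) = 1/52.959 = 0.0188824, so t = ln(52.959)/0.565 = 3.9695/0.565 = 7.0257.

7.0 hours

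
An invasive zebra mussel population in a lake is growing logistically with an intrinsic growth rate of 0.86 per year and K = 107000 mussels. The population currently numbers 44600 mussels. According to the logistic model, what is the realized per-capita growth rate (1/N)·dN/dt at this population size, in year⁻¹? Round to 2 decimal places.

(1/N)·dN/dt = r(1 − N/K) = 0.86 × (1 − 44600/107000).
= 0.86 × 0.58318 = 0.50153.

0.50 per year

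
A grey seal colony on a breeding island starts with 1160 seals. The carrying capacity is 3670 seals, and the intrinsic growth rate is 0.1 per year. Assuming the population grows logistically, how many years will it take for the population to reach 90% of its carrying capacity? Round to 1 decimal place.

29.7 years

A = (K − N₀)/N₀ = (3670 − 1160)/1160 = 2.1638.
Solve 3670/(1 + 2.1638·e^(−0.1t)) = 3303: 1 + 2.1638·e^(−0.1t) = 1.1111, so e^(−0.1t) = 0.0513502.
−0.1·t = ln(0.0513502) = -2.9691, so t = 2.9691/0.1 = 29.691.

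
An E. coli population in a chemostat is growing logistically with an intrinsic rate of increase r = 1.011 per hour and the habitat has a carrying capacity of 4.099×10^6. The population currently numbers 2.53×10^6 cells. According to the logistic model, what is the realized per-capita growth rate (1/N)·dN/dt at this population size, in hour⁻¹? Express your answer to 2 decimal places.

(1/N)·dN/dt = r(1 − N/K) = 1.011 × (1 − 2.53×10^6/4.099×10^6).
= 1.011 × 0.38278 = 0.38699.

0.39 per hour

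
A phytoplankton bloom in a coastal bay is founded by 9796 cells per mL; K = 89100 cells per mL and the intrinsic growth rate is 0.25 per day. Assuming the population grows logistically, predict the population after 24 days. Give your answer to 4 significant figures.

87350 cells per mL

A = (K − N₀)/N₀ = (89100 − 9796)/9796 = 8.0955.
N(t) = K/(1 + A·e^(−rt)) = 89100/(1 + 8.0955×e^(−0.25×24)).
e^(−6) = 0.0024788; denominator = 1 + 8.0955×0.0024788 = 1.0201.
N = 89100/1.0201 = 87347.2.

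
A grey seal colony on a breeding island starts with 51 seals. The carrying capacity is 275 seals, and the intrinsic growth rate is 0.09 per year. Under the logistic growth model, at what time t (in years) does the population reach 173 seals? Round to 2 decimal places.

A = (K − N₀)/N₀ = (275 − 51)/51 = 4.3922.
Solve 275/(1 + 4.3922·e^(−0.09t)) = 173: 1 + 4.3922·e^(−0.09t) = 1.5896, so e^(−0.09t) = 0.134238.
−0.09·t = ln(0.134238) = -2.0081, so t = 2.0081/0.09 = 22.313.

22.31 years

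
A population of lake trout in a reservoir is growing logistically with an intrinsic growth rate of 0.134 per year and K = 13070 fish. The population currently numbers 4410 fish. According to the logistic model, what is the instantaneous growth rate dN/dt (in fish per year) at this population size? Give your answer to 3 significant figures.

dN/dt = rN(1 − N/K) = 0.134 × 4410 × (1 − 4410/13070).
1 − 4410/13070 = 0.66259; dN/dt = 0.134 × 4410 × 0.66259 = 391.55.

392 fish per year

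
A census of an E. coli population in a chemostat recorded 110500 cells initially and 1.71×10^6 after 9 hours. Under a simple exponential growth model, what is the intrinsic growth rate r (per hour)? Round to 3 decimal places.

0.304 per hour

From N(t) = N₀·e^(rt): e^(r·9) = 1.71×10^6/110500 = 15.475.
r·9 = ln(15.475) = 2.7392, so r = 2.7392/9 = 0.30436.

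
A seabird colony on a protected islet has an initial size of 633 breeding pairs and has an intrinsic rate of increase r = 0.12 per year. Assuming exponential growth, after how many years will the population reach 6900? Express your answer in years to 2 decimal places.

19.91 years

Set N₀·e^(rt) = 6900: e^(0.12·t) = 6900/633 = 10.9.
0.12·t = ln(10.9) = 2.3888, so t = 2.3888/0.12 = 19.907.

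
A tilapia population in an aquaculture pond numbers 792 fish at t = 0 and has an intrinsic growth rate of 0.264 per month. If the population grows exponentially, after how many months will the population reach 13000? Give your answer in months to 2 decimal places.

Set N₀·e^(rt) = 13000: e^(0.264·t) = 13000/792 = 16.414.
0.264·t = ln(16.414) = 2.7981, so t = 2.7981/0.264 = 10.599.

10.60 months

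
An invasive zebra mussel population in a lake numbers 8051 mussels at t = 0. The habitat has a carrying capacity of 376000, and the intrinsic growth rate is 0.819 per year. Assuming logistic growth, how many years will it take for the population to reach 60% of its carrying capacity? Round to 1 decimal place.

A = (K − N₀)/N₀ = (376000 − 8051)/8051 = 45.702.
Solve 376000/(1 + 45.702·e^(−0.819t)) = 225600: 1 + 45.702·e^(−0.819t) = 1.6667, so e^(−0.819t) = 0.0145872.
−0.819·t = ln(0.0145872) = -4.2276, so t = 4.2276/0.819 = 5.1619.

5.2 years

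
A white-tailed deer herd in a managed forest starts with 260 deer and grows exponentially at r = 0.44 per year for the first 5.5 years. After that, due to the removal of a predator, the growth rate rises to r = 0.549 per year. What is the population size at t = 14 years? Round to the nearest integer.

Phase 1: N(5.5) = 260·e^(0.44×5.5) = 260·e^2.42 = 2923.92.
Phase 2 runs for 14 − 5.5 = 8.5 years at r = 0.549.
N(14) = 2923.92·e^(0.549×8.5) = 2923.92·e^4.667 = 310886.

310886 deer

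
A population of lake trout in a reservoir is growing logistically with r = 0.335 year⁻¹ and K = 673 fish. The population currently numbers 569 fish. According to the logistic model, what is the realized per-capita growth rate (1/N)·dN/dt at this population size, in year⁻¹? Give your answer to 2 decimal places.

(1/N)·dN/dt = r(1 − N/K) = 0.335 × (1 − 569/673).
= 0.335 × 0.15453 = 0.051768.

0.05 per year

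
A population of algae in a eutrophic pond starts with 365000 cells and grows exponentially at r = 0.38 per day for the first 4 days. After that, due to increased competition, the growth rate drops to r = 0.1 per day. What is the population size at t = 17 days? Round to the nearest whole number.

6123550 cells

Phase 1: N(4) = 365000·e^(0.38×4) = 365000·e^1.52 = 1.668862×10^6.
Phase 2 runs for 17 − 4 = 13 days at r = 0.1.
N(17) = 1.668862×10^6·e^(0.1×13) = 1.668862×10^6·e^1.3 = 6.12355×10^6.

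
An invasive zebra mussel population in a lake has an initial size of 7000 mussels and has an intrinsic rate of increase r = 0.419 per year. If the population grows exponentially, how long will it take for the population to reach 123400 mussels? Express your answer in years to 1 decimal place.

Set N₀·e^(rt) = 123400: e^(0.419·t) = 123400/7000 = 17.629.
0.419·t = ln(17.629) = 2.8695, so t = 2.8695/0.419 = 6.8485.

6.8 years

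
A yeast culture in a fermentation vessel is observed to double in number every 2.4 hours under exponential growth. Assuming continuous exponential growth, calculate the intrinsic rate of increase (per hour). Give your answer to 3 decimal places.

r = ln(2)/t_d = 0.6931/2.4 = 0.28881.

0.289 per hour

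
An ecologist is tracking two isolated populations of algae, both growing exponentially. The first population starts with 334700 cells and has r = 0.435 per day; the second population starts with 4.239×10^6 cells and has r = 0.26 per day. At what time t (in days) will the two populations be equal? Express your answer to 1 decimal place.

14.5 days

Set 334700·e^(0.435t) = 4.239×10^6·e^(0.26t).
e^((0.435 − 0.26)t) = 4.239×10^6/334700 → e^(0.175·t) = 12.665.
0.175·t = ln(12.665) = 2.5388, so t = 2.5388/0.175 = 14.508.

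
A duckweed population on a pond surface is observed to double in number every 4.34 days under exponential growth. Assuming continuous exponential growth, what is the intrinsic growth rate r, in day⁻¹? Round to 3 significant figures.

r = ln(2)/t_d = 0.6931/4.34 = 0.15971.

0.160 per day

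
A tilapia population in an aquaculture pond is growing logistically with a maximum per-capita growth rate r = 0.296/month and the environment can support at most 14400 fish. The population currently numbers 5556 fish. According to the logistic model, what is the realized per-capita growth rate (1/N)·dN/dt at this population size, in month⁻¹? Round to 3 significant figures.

0.182 per month

(1/N)·dN/dt = r(1 − N/K) = 0.296 × (1 − 5556/14400).
= 0.296 × 0.61417 = 0.18179.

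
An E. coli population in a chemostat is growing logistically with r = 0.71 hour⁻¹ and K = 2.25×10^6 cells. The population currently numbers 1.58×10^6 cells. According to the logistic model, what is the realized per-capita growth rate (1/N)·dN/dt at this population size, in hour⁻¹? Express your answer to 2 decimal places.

(1/N)·dN/dt = r(1 − N/K) = 0.71 × (1 − 1.58×10^6/2.25×10^6).
= 0.71 × 0.29778 = 0.21142.

0.21 per hour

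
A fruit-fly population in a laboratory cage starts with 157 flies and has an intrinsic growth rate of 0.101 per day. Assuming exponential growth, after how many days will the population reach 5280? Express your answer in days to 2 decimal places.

34.81 days

Set N₀·e^(rt) = 5280: e^(0.101·t) = 5280/157 = 33.631.
0.101·t = ln(33.631) = 3.5154, so t = 3.5154/0.101 = 34.806.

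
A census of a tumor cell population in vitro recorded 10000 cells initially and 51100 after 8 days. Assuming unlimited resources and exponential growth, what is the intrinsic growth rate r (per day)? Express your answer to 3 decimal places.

From N(t) = N₀·e^(rt): e^(r·8) = 51100/10000 = 5.11.
r·8 = ln(5.11) = 1.6312, so r = 1.6312/8 = 0.2039.

0.204 per day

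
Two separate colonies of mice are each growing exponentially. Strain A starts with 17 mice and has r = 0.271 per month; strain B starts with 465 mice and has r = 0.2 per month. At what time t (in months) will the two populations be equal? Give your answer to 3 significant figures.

Set 17·e^(0.271t) = 465·e^(0.2t).
e^((0.271 − 0.2)t) = 465/17 → e^(0.071·t) = 27.353.
0.071·t = ln(27.353) = 3.3088, so t = 3.3088/0.071 = 46.603.

46.6 months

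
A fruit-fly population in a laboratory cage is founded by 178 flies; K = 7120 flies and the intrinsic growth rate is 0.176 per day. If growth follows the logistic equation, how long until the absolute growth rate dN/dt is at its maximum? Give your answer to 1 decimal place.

20.8 days

Logistic growth is fastest at N = K/2 = 3560.
A = (K − N₀)/N₀ = 39. Set K/(1 + A·e^(−rt)) = K/2 → A·e^(−rt) = 1.
e^(−0.176t) = 1/39 = 0.025641, so t = ln(39)/0.176 = 3.6636/0.176 = 20.816.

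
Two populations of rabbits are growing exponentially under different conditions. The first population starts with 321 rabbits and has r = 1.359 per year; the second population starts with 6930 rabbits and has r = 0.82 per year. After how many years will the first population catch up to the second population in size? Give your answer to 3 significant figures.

5.70 years

Set 321·e^(1.359t) = 6930·e^(0.82t).
e^((1.359 − 0.82)t) = 6930/321 → e^(0.539·t) = 21.589.
0.539·t = ln(21.589) = 3.0722, so t = 3.0722/0.539 = 5.6998.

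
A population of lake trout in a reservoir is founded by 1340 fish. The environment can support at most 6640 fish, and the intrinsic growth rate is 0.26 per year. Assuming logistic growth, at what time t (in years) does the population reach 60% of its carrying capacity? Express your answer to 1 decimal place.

6.8 years

A = (K − N₀)/N₀ = (6640 − 1340)/1340 = 3.9552.
Solve 6640/(1 + 3.9552·e^(−0.26t)) = 3984: 1 + 3.9552·e^(−0.26t) = 1.6667, so e^(−0.26t) = 0.168553.
−0.26·t = ln(0.168553) = -1.7805, so t = 1.7805/0.26 = 6.8481.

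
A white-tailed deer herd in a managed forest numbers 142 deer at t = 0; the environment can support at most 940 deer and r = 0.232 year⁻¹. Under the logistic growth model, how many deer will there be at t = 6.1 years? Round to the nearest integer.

397 deer

A = (K − N₀)/N₀ = (940 − 142)/142 = 5.6197.
N(t) = K/(1 + A·e^(−rt)) = 940/(1 + 5.6197×e^(−0.232×6.1)).
e^(−1.415) = 0.24288; denominator = 1 + 5.6197×0.24288 = 2.3649.
N = 940/2.3649 = 397.48.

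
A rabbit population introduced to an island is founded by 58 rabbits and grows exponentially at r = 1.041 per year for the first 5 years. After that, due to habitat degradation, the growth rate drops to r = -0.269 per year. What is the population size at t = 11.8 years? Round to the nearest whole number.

1696 rabbits

Phase 1: N(5) = 58·e^(1.041×5) = 58·e^5.205 = 10566.5.
Phase 2 runs for 11.8 − 5 = 6.8 years at r = -0.269.
N(11.8) = 10566.5·e^(-0.269×6.8) = 10566.5·e^-1.829 = 1696.37.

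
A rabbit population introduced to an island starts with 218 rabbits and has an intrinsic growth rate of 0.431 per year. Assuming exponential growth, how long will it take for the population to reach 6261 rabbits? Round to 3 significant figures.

7.79 years

Set N₀·e^(rt) = 6261: e^(0.431·t) = 6261/218 = 28.72.
0.431·t = ln(28.72) = 3.3576, so t = 3.3576/0.431 = 7.7903.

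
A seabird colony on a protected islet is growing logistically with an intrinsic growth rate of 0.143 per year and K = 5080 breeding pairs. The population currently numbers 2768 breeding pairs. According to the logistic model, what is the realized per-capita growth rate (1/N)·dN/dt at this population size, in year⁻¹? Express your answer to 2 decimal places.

0.07 per year

(1/N)·dN/dt = r(1 − N/K) = 0.143 × (1 − 2768/5080).
= 0.143 × 0.45512 = 0.065082.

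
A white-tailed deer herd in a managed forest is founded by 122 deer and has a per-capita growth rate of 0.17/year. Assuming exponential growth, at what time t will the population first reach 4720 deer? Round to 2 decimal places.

21.50 years

Set N₀·e^(rt) = 4720: e^(0.17·t) = 4720/122 = 38.689.
0.17·t = ln(38.689) = 3.6555, so t = 3.6555/0.17 = 21.503.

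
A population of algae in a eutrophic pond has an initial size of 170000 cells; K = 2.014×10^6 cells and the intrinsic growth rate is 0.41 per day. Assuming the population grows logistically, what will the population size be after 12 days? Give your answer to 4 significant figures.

1866000 cells

A = (K − N₀)/N₀ = (2.014×10^6 − 170000)/170000 = 10.847.
N(t) = K/(1 + A·e^(−rt)) = 2.014×10^6/(1 + 10.847×e^(−0.41×12)).
e^(−4.92) = 0.0072991; denominator = 1 + 10.847×0.0072991 = 1.0792.
N = 2.014×10^6/1.0792 = 1.866242×10^6.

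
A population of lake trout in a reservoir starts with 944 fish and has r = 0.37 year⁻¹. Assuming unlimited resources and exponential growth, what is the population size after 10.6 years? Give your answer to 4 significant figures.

N(t) = N₀·e^(rt) = 944 × e^(0.37×10.6) = 944 × e^3.922.
e^3.922 ≈ 50.501, so N ≈ 944 × 50.501 = 47673.3.

47670 fish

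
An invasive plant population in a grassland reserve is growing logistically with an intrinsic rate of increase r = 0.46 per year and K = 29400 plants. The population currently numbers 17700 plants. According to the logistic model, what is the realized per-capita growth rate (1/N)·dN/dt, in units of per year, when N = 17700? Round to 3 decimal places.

(1/N)·dN/dt = r(1 − N/K) = 0.46 × (1 − 17700/29400).
= 0.46 × 0.39796 = 0.18306.

0.183 per year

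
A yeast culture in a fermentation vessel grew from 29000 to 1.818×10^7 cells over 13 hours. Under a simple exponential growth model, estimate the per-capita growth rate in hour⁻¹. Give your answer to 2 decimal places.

From N(t) = N₀·e^(rt): e^(r·13) = 1.818×10^7/29000 = 626.9.
r·13 = ln(626.9) = 6.4408, so r = 6.4408/13 = 0.49544.

0.50 per hour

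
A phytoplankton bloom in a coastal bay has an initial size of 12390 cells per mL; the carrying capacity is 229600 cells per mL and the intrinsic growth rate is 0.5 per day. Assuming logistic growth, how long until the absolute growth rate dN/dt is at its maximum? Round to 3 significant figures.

Logistic growth is fastest at N = K/2 = 114800.
A = (K − N₀)/N₀ = 17.531. Set K/(1 + A·e^(−rt)) = K/2 → A·e^(−rt) = 1.
e^(−0.5t) = 1/17.531 = 0.0570416, so t = ln(17.531)/0.5 = 2.864/0.5 = 5.7279.

5.73 days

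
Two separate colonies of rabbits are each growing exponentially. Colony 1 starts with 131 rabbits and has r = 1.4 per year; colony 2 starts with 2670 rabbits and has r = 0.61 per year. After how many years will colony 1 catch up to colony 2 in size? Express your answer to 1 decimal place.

Set 131·e^(1.4t) = 2670·e^(0.61t).
e^((1.4 − 0.61)t) = 2670/131 → e^(0.79·t) = 20.382.
0.79·t = ln(20.382) = 3.0146, so t = 3.0146/0.79 = 3.816.

3.8 years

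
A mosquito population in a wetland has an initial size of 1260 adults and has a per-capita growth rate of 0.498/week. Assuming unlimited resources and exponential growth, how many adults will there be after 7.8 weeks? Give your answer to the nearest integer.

61284 adults

N(t) = N₀·e^(rt) = 1260 × e^(0.498×7.8) = 1260 × e^3.884.
e^3.884 ≈ 48.638, so N ≈ 1260 × 48.638 = 61283.6.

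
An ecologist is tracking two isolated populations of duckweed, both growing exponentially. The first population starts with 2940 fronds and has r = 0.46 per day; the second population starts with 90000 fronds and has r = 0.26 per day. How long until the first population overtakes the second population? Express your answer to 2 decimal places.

17.11 days

Set 2940·e^(0.46t) = 90000·e^(0.26t).
e^((0.46 − 0.26)t) = 90000/2940 → e^(0.2·t) = 30.612.
0.2·t = ln(30.612) = 3.4214, so t = 3.4214/0.2 = 17.107.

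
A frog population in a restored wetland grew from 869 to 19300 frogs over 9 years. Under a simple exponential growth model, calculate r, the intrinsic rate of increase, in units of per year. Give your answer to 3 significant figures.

0.345 per year

From N(t) = N₀·e^(rt): e^(r·9) = 19300/869 = 22.209.
r·9 = ln(22.209) = 3.1005, so r = 3.1005/9 = 0.3445.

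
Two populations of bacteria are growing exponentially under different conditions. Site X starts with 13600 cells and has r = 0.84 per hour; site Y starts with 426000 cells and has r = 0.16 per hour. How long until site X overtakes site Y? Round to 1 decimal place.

5.1 hours

Set 13600·e^(0.84t) = 426000·e^(0.16t).
e^((0.84 − 0.16)t) = 426000/13600 → e^(0.68·t) = 31.324.
0.68·t = ln(31.324) = 3.4444, so t = 3.4444/0.68 = 5.0652.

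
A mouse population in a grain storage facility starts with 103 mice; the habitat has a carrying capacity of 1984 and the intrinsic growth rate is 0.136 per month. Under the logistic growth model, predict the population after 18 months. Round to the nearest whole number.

769 mice

A = (K − N₀)/N₀ = (1984 − 103)/103 = 18.262.
N(t) = K/(1 + A·e^(−rt)) = 1984/(1 + 18.262×e^(−0.136×18)).
e^(−2.448) = 0.086466; denominator = 1 + 18.262×0.086466 = 2.5791.
N = 1984/2.5791 = 769.272.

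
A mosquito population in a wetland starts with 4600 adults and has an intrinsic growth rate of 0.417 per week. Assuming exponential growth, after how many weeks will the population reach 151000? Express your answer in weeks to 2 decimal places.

Set N₀·e^(rt) = 151000: e^(0.417·t) = 151000/4600 = 32.826.
0.417·t = ln(32.826) = 3.4912, so t = 3.4912/0.417 = 8.3722.

8.37 weeks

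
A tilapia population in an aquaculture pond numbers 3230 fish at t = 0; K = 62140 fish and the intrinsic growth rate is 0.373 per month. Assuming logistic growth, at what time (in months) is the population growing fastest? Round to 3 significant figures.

7.78 months

Logistic growth is fastest at N = K/2 = 31070.
A = (K − N₀)/N₀ = 18.238. Set K/(1 + A·e^(−rt)) = K/2 → A·e^(−rt) = 1.
e^(−0.373t) = 1/18.238 = 0.0548294, so t = ln(18.238)/0.373 = 2.9035/0.373 = 7.7843.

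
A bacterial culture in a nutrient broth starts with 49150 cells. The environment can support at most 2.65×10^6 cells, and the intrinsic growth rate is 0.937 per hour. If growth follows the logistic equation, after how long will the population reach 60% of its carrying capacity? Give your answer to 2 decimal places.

A = (K − N₀)/N₀ = (2.65×10^6 − 49150)/49150 = 52.917.
Solve 2.65×10^6/(1 + 52.917·e^(−0.937t)) = 1.59×10^6: 1 + 52.917·e^(−0.937t) = 1.6667, so e^(−0.937t) = 0.0125984.
−0.937·t = ln(0.0125984) = -4.3742, so t = 4.3742/0.937 = 4.6683.

4.67 hours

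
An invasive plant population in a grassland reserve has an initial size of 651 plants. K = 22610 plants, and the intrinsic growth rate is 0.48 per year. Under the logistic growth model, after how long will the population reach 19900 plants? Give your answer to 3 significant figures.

11.5 years

A = (K − N₀)/N₀ = (22610 − 651)/651 = 33.731.
Solve 22610/(1 + 33.731·e^(−0.48t)) = 19900: 1 + 33.731·e^(−0.48t) = 1.1362, so e^(−0.48t) = 0.00403724.
−0.48·t = ln(0.00403724) = -5.5122, so t = 5.5122/0.48 = 11.484.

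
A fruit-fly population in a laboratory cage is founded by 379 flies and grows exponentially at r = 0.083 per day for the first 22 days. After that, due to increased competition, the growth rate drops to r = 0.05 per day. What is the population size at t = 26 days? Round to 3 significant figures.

2870 flies

Phase 1: N(22) = 379·e^(0.083×22) = 379·e^1.826 = 2353.21.
Phase 2 runs for 26 − 22 = 4 days at r = 0.05.
N(26) = 2353.21·e^(0.05×4) = 2353.21·e^0.2 = 2874.22.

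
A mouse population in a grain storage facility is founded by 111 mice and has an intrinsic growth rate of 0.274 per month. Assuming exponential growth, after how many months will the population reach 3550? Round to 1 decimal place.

12.6 months

Set N₀·e^(rt) = 3550: e^(0.274·t) = 3550/111 = 31.982.
0.274·t = ln(31.982) = 3.4652, so t = 3.4652/0.274 = 12.647.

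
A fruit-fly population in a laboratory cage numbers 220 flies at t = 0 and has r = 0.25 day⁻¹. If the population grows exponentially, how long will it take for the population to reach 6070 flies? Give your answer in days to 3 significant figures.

13.3 days

Set N₀·e^(rt) = 6070: e^(0.25·t) = 6070/220 = 27.591.
0.25·t = ln(27.591) = 3.3175, so t = 3.3175/0.25 = 13.27.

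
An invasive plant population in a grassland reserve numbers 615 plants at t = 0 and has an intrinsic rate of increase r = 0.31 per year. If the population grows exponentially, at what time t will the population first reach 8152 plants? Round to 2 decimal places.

8.34 years

Set N₀·e^(rt) = 8152: e^(0.31·t) = 8152/615 = 13.255.
0.31·t = ln(13.255) = 2.5844, so t = 2.5844/0.31 = 8.3368.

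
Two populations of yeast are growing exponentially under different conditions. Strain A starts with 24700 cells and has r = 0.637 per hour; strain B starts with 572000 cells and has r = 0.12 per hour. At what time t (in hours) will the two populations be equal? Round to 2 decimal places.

Set 24700·e^(0.637t) = 572000·e^(0.12t).
e^((0.637 − 0.12)t) = 572000/24700 → e^(0.517·t) = 23.158.
0.517·t = ln(23.158) = 3.1423, so t = 3.1423/0.517 = 6.078.

6.08 hours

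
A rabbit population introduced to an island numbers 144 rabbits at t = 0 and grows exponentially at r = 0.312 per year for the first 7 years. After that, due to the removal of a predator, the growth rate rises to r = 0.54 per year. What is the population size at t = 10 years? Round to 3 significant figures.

6460 rabbits

Phase 1: N(7) = 144·e^(0.312×7) = 144·e^2.184 = 1278.97.
Phase 2 runs for 10 − 7 = 3 years at r = 0.54.
N(10) = 1278.97·e^(0.54×3) = 1278.97·e^1.62 = 6462.77.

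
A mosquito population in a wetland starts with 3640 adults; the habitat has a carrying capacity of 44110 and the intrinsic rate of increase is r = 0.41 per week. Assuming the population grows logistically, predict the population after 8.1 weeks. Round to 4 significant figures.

A = (K − N₀)/N₀ = (44110 − 3640)/3640 = 11.118.
N(t) = K/(1 + A·e^(−rt)) = 44110/(1 + 11.118×e^(−0.41×8.1)).
e^(−3.321) = 0.036117; denominator = 1 + 11.118×0.036117 = 1.4016.
N = 44110/1.4016 = 31472.3.

31470 adults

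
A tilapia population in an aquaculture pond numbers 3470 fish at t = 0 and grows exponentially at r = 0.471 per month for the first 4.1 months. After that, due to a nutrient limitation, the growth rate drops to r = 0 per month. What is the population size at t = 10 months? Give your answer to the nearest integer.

Phase 1: N(4.1) = 3470·e^(0.471×4.1) = 3470·e^1.931 = 23932.9.
Phase 2 runs for 10 − 4.1 = 5.9 months at r = 0.
N(10) = 23932.9·e^(0×5.9) = 23932.9·e^-0 = 23932.9.

23933 fish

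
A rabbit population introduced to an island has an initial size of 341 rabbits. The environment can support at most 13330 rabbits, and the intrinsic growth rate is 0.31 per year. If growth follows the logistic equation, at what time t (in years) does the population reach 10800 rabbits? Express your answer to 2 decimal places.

A = (K − N₀)/N₀ = (13330 − 341)/341 = 38.091.
Solve 13330/(1 + 38.091·e^(−0.31t)) = 10800: 1 + 38.091·e^(−0.31t) = 1.2343, so e^(−0.31t) = 0.00615.
−0.31·t = ln(0.00615) = -5.0913, so t = 5.0913/0.31 = 16.424.

16.42 years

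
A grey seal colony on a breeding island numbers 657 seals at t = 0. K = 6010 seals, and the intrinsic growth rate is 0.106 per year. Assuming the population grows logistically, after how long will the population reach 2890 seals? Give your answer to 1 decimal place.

A = (K − N₀)/N₀ = (6010 − 657)/657 = 8.1476.
Solve 6010/(1 + 8.1476·e^(−0.106t)) = 2890: 1 + 8.1476·e^(−0.106t) = 2.0796, so e^(−0.106t) = 0.132503.
−0.106·t = ln(0.132503) = -2.0212, so t = 2.0212/0.106 = 19.067.

19.1 years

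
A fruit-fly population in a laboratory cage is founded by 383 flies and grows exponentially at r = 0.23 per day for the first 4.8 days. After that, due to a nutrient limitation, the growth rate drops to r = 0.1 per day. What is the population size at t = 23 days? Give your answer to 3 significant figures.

7130 flies

Phase 1: N(4.8) = 383·e^(0.23×4.8) = 383·e^1.104 = 1155.21.
Phase 2 runs for 23 − 4.8 = 18.2 days at r = 0.1.
N(23) = 1155.21·e^(0.1×18.2) = 1155.21·e^1.82 = 7129.78.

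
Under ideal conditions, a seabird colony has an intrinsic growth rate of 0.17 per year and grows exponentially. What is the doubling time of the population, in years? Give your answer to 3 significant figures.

Doubling time t_d = ln(2)/r = 0.6931/0.17 = 4.0773.

4.08 years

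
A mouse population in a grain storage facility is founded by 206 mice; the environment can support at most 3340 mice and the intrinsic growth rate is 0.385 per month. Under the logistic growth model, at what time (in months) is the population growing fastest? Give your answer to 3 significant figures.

Logistic growth is fastest at N = K/2 = 1670.
A = (K − N₀)/N₀ = 15.214. Set K/(1 + A·e^(−rt)) = K/2 → A·e^(−rt) = 1.
e^(−0.385t) = 1/15.214 = 0.0657307, so t = ln(15.214)/0.385 = 2.7222/0.385 = 7.0706.

7.07 months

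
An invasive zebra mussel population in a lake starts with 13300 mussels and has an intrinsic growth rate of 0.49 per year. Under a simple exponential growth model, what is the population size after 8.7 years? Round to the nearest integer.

N(t) = N₀·e^(rt) = 13300 × e^(0.49×8.7) = 13300 × e^4.263.
e^4.263 ≈ 71.023, so N ≈ 13300 × 71.023 = 944602.

944602 mussels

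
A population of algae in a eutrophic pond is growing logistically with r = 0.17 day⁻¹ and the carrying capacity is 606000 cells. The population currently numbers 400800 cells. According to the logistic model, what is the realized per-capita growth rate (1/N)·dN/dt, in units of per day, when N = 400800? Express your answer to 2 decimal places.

(1/N)·dN/dt = r(1 − N/K) = 0.17 × (1 − 400800/606000).
= 0.17 × 0.33861 = 0.057564.

0.06 per day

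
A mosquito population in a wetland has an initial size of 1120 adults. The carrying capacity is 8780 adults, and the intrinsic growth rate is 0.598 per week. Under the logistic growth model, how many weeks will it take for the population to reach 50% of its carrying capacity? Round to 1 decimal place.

3.2 weeks

A = (K − N₀)/N₀ = (8780 − 1120)/1120 = 6.8393.
Solve 8780/(1 + 6.8393·e^(−0.598t)) = 4390: 1 + 6.8393·e^(−0.598t) = 2, so e^(−0.598t) = 0.146214.
−0.598·t = ln(0.146214) = -1.9227, so t = 1.9227/0.598 = 3.2152.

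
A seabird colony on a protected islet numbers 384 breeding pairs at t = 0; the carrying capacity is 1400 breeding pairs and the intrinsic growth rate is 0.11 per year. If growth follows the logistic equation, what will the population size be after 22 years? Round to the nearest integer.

A = (K − N₀)/N₀ = (1400 − 384)/384 = 2.6458.
N(t) = K/(1 + A·e^(−rt)) = 1400/(1 + 2.6458×e^(−0.11×22)).
e^(−2.42) = 0.088922; denominator = 1 + 2.6458×0.088922 = 1.2353.
N = 1400/1.2353 = 1133.35.

1133 breeding pairs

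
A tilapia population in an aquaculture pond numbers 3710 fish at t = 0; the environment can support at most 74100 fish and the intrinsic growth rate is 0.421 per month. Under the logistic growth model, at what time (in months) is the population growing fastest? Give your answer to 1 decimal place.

Logistic growth is fastest at N = K/2 = 37050.
A = (K − N₀)/N₀ = 18.973. Set K/(1 + A·e^(−rt)) = K/2 → A·e^(−rt) = 1.
e^(−0.421t) = 1/18.973 = 0.0527064, so t = ln(18.973)/0.421 = 2.943/0.421 = 6.9905.

7.0 months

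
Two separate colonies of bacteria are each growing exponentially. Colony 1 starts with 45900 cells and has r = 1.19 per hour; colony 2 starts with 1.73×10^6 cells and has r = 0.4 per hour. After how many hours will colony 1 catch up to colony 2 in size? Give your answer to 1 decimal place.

4.6 hours

Set 45900·e^(1.19t) = 1.73×10^6·e^(0.4t).
e^((1.19 − 0.4)t) = 1.73×10^6/45900 → e^(0.79·t) = 37.691.
0.79·t = ln(37.691) = 3.6294, so t = 3.6294/0.79 = 4.5942.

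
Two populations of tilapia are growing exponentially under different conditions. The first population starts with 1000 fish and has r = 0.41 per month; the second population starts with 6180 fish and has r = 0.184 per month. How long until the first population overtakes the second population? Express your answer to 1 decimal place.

Set 1000·e^(0.41t) = 6180·e^(0.184t).
e^((0.41 − 0.184)t) = 6180/1000 → e^(0.226·t) = 6.18.
0.226·t = ln(6.18) = 1.8213, so t = 1.8213/0.226 = 8.0589.

8.1 months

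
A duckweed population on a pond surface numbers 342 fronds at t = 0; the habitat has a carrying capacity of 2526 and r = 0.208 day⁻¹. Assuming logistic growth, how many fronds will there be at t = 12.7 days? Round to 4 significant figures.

A = (K − N₀)/N₀ = (2526 − 342)/342 = 6.386.
N(t) = K/(1 + A·e^(−rt)) = 2526/(1 + 6.386×e^(−0.208×12.7)).
e^(−2.642) = 0.071247; denominator = 1 + 6.386×0.071247 = 1.455.
N = 2526/1.455 = 1736.1.

1736 fronds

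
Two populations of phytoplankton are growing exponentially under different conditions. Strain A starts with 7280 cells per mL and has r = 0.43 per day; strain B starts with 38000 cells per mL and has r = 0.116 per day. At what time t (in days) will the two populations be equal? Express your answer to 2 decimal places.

5.26 days

Set 7280·e^(0.43t) = 38000·e^(0.116t).
e^((0.43 − 0.116)t) = 38000/7280 → e^(0.314·t) = 5.2198.
0.314·t = ln(5.2198) = 1.6525, so t = 1.6525/0.314 = 5.2626.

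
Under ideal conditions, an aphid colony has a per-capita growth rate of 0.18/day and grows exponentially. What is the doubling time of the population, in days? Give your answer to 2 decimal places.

Doubling time t_d = ln(2)/r = 0.6931/0.18 = 3.8508.

3.85 days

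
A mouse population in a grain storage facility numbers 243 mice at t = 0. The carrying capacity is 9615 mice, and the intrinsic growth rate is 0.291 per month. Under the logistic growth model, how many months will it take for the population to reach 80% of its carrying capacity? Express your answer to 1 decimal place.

17.3 months

A = (K − N₀)/N₀ = (9615 − 243)/243 = 38.568.
Solve 9615/(1 + 38.568·e^(−0.291t)) = 7692: 1 + 38.568·e^(−0.291t) = 1.25, so e^(−0.291t) = 0.00648207.
−0.291·t = ln(0.00648207) = -5.0387, so t = 5.0387/0.291 = 17.315.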